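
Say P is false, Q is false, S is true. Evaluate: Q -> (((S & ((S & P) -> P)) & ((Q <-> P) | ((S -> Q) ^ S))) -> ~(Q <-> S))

1

S & P = 1 & 0 = 0
(S & P) -> P = 0 -> 0 = 1
S & ((S & P) -> P) = 1 & 1 = 1
Q <-> P = 0 <-> 0 = 1
S -> Q = 1 -> 0 = 0
(S -> Q) ^ S = 0 ^ 1 = 1
(Q <-> P) | ((S -> Q) ^ S) = 1 | 1 = 1
(S & ((S & P) -> P)) & ((Q <-> P) | ((S -> Q) ^ S)) = 1 & 1 = 1
Q <-> S = 0 <-> 1 = 0
~(Q <-> S) = ~0 = 1
((S & ((S & P) -> P)) & ((Q <-> P) | ((S -> Q) ^ S))) -> ~(Q <-> S) = 1 -> 1 = 1
Q -> (((S & ((S & P) -> P)) & ((Q <-> P) | ((S -> Q) ^ S))) -> ~(Q <-> S)) = 0 -> 1 = 1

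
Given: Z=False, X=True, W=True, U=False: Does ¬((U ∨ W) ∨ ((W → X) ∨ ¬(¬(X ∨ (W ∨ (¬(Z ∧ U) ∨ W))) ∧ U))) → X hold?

Substituting Z=False, X=True, W=True, U=False:
U ∨ W = False ∨ True = True
W → X = True → True = True
Z ∧ U = False ∧ False = False
¬(Z ∧ U) = ¬False = True
¬(Z ∧ U) ∨ W = True ∨ True = True
W ∨ (¬(Z ∧ U) ∨ W) = True ∨ True = True
X ∨ (W ∨ (¬(Z ∧ U) ∨ W)) = True ∨ True = True
¬(X ∨ (W ∨ (¬(Z ∧ U) ∨ W))) = ¬True = False
¬(X ∨ (W ∨ (¬(Z ∧ U) ∨ W))) ∧ U = False ∧ False = False
¬(¬(X ∨ (W ∨ (¬(Z ∧ U) ∨ W))) ∧ U) = ¬False = True
(W → X) ∨ ¬(¬(X ∨ (W ∨ (¬(Z ∧ U) ∨ W))) ∧ U) = True ∨ True = True
(U ∨ W) ∨ ((W → X) ∨ ¬(¬(X ∨ (W ∨ (¬(Z ∧ U) ∨ W))) ∧ U)) = True ∨ True = True
¬((U ∨ W) ∨ ((W → X) ∨ ¬(¬(X ∨ (W ∨ (¬(Z ∧ U) ∨ W))) ∧ U))) = ¬True = False
¬((U ∨ W) ∨ ((W → X) ∨ ¬(¬(X ∨ (W ∨ (¬(Z ∧ U) ∨ W))) ∧ U))) → X = False → True = True

True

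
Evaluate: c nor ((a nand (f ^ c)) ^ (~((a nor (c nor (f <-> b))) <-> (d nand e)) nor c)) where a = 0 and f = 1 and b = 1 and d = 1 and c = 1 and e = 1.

f ^ c = 1 ^ 1 = 0
a nand (f ^ c) = 0 nand 0 = 1
f <-> b = 1 <-> 1 = 1
c nor (f <-> b) = 1 nor 1 = 0
a nor (c nor (f <-> b)) = 0 nor 0 = 1
d nand e = 1 nand 1 = 0
(a nor (c nor (f <-> b))) <-> (d nand e) = 1 <-> 0 = 0
~((a nor (c nor (f <-> b))) <-> (d nand e)) = ~0 = 1
~((a nor (c nor (f <-> b))) <-> (d nand e)) nor c = 1 nor 1 = 0
(a nand (f ^ c)) ^ (~((a nor (c nor (f <-> b))) <-> (d nand e)) nor c) = 1 ^ 0 = 1
c nor ((a nand (f ^ c)) ^ (~((a nor (c nor (f <-> b))) <-> (d nand e)) nor c)) = 1 nor 1 = 0

0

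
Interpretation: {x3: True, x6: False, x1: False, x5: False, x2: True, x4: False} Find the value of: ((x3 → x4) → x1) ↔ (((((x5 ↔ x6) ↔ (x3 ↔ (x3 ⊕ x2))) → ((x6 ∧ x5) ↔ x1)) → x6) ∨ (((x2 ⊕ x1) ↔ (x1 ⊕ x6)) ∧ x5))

x3 → x4 = True → False = False
(x3 → x4) → x1 = False → False = True
x5 ↔ x6 = False ↔ False = True
x3 ⊕ x2 = True ⊕ True = False
x3 ↔ (x3 ⊕ x2) = True ↔ False = False
(x5 ↔ x6) ↔ (x3 ↔ (x3 ⊕ x2)) = True ↔ False = False
x6 ∧ x5 = False ∧ False = False
(x6 ∧ x5) ↔ x1 = False ↔ False = True
((x5 ↔ x6) ↔ (x3 ↔ (x3 ⊕ x2))) → ((x6 ∧ x5) ↔ x1) = False → True = True
(((x5 ↔ x6) ↔ (x3 ↔ (x3 ⊕ x2))) → ((x6 ∧ x5) ↔ x1)) → x6 = True → False = False
x2 ⊕ x1 = True ⊕ False = True
x1 ⊕ x6 = False ⊕ False = False
(x2 ⊕ x1) ↔ (x1 ⊕ x6) = True ↔ False = False
((x2 ⊕ x1) ↔ (x1 ⊕ x6)) ∧ x5 = False ∧ False = False
((((x5 ↔ x6) ↔ (x3 ↔ (x3 ⊕ x2))) → ((x6 ∧ x5) ↔ x1)) → x6) ∨ (((x2 ⊕ x1) ↔ (x1 ⊕ x6)) ∧ x5) = False ∨ False = False
((x3 → x4) → x1) ↔ (((((x5 ↔ x6) ↔ (x3 ↔ (x3 ⊕ x2))) → ((x6 ∧ x5) ↔ x1)) → x6) ∨ (((x2 ⊕ x1) ↔ (x1 ⊕ x6)) ∧ x5)) = True ↔ False = False

False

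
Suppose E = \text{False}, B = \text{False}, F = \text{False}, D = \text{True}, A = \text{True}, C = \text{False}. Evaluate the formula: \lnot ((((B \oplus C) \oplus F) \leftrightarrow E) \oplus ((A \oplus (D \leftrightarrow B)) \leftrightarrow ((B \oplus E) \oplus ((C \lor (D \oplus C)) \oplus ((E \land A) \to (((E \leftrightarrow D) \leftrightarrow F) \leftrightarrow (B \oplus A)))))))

B \oplus C = \text{False} \oplus \text{False} = \text{False}
(B \oplus C) \oplus F = \text{False} \oplus \text{False} = \text{False}
((B \oplus C) \oplus F) \leftrightarrow E = \text{False} \leftrightarrow \text{False} = \text{True}
D \leftrightarrow B = \text{True} \leftrightarrow \text{False} = \text{False}
A \oplus (D \leftrightarrow B) = \text{True} \oplus \text{False} = \text{True}
B \oplus E = \text{False} \oplus \text{False} = \text{False}
D \oplus C = \text{True} \oplus \text{False} = \text{True}
C \lor (D \oplus C) = \text{False} \lor \text{True} = \text{True}
E \land A = \text{False} \land \text{True} = \text{False}
E \leftrightarrow D = \text{False} \leftrightarrow \text{True} = \text{False}
(E \leftrightarrow D) \leftrightarrow F = \text{False} \leftrightarrow \text{False} = \text{True}
B \oplus A = \text{False} \oplus \text{True} = \text{True}
((E \leftrightarrow D) \leftrightarrow F) \leftrightarrow (B \oplus A) = \text{True} \leftrightarrow \text{True} = \text{True}
(E \land A) \to (((E \leftrightarrow D) \leftrightarrow F) \leftrightarrow (B \oplus A)) = \text{False} \to \text{True} = \text{True}
(C \lor (D \oplus C)) \oplus ((E \land A) \to (((E \leftrightarrow D) \leftrightarrow F) \leftrightarrow (B \oplus A))) = \text{True} \oplus \text{True} = \text{False}
(B \oplus E) \oplus ((C \lor (D \oplus C)) \oplus ((E \land A) \to (((E \leftrightarrow D) \leftrightarrow F) \leftrightarrow (B \oplus A)))) = \text{False} \oplus \text{False} = \text{False}
(A \oplus (D \leftrightarrow B)) \leftrightarrow ((B \oplus E) \oplus ((C \lor (D \oplus C)) \oplus ((E \land A) \to (((E \leftrightarrow D) \leftrightarrow F) \leftrightarrow (B \oplus A))))) = \text{True} \leftrightarrow \text{False} = \text{False}
(((B \oplus C) \oplus F) \leftrightarrow E) \oplus ((A \oplus (D \leftrightarrow B)) \leftrightarrow ((B \oplus E) \oplus ((C \lor (D \oplus C)) \oplus ((E \land A) \to (((E \leftrightarrow D) \leftrightarrow F) \leftrightarrow (B \oplus A)))))) = \text{True} \oplus \text{False} = \text{True}
\lnot ((((B \oplus C) \oplus F) \leftrightarrow E) \oplus ((A \oplus (D \leftrightarrow B)) \leftrightarrow ((B \oplus E) \oplus ((C \lor (D \oplus C)) \oplus ((E \land A) \to (((E \leftrightarrow D) \leftrightarrow F) \leftrightarrow (B \oplus A))))))) = \lnot \text{True} = \text{False}

\text{False}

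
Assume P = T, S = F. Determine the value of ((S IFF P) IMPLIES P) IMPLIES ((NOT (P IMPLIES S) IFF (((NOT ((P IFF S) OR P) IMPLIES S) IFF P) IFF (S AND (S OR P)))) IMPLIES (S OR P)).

S IFF P = F IFF T = F
(S IFF P) IMPLIES P = F IMPLIES T = T
P IMPLIES S = T IMPLIES F = F
NOT (P IMPLIES S) = NOT F = T
P IFF S = T IFF F = F
(P IFF S) OR P = F OR T = T
NOT ((P IFF S) OR P) = NOT T = F
NOT ((P IFF S) OR P) IMPLIES S = F IMPLIES F = T
(NOT ((P IFF S) OR P) IMPLIES S) IFF P = T IFF T = T
S OR P = F OR T = T
S AND (S OR P) = F AND T = F
((NOT ((P IFF S) OR P) IMPLIES S) IFF P) IFF (S AND (S OR P)) = T IFF F = F
NOT (P IMPLIES S) IFF (((NOT ((P IFF S) OR P) IMPLIES S) IFF P) IFF (S AND (S OR P))) = T IFF F = F
S OR P = F OR T = T
(NOT (P IMPLIES S) IFF (((NOT ((P IFF S) OR P) IMPLIES S) IFF P) IFF (S AND (S OR P)))) IMPLIES (S OR P) = F IMPLIES T = T
((S IFF P) IMPLIES P) IMPLIES ((NOT (P IMPLIES S) IFF (((NOT ((P IFF S) OR P) IMPLIES S) IFF P) IFF (S AND (S OR P)))) IMPLIES (S OR P)) = T IMPLIES T = T

T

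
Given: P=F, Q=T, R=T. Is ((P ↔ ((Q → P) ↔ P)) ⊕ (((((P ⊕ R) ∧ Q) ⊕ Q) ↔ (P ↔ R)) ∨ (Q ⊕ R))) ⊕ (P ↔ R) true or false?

Substituting P=F, Q=T, R=T:
Q → P = T → F = F
(Q → P) ↔ P = F ↔ F = T
P ↔ ((Q → P) ↔ P) = F ↔ T = F
P ⊕ R = F ⊕ T = T
(P ⊕ R) ∧ Q = T ∧ T = T
((P ⊕ R) ∧ Q) ⊕ Q = T ⊕ T = F
P ↔ R = F ↔ T = F
(((P ⊕ R) ∧ Q) ⊕ Q) ↔ (P ↔ R) = F ↔ F = T
Q ⊕ R = T ⊕ T = F
((((P ⊕ R) ∧ Q) ⊕ Q) ↔ (P ↔ R)) ∨ (Q ⊕ R) = T ∨ F = T
(P ↔ ((Q → P) ↔ P)) ⊕ (((((P ⊕ R) ∧ Q) ⊕ Q) ↔ (P ↔ R)) ∨ (Q ⊕ R)) = F ⊕ T = T
P ↔ R = F ↔ T = F
((P ↔ ((Q → P) ↔ P)) ⊕ (((((P ⊕ R) ∧ Q) ⊕ Q) ↔ (P ↔ R)) ∨ (Q ⊕ R))) ⊕ (P ↔ R) = T ⊕ F = T

T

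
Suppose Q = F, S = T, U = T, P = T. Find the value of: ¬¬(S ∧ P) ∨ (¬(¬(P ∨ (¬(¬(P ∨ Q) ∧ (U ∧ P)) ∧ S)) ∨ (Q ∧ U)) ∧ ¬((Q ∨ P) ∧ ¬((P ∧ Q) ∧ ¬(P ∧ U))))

S ∧ P = T ∧ T = T
¬(S ∧ P) = ¬T = F
¬¬(S ∧ P) = ¬F = T
P ∨ Q = T ∨ F = T
¬(P ∨ Q) = ¬T = F
U ∧ P = T ∧ T = T
¬(P ∨ Q) ∧ (U ∧ P) = F ∧ T = F
¬(¬(P ∨ Q) ∧ (U ∧ P)) = ¬F = T
¬(¬(P ∨ Q) ∧ (U ∧ P)) ∧ S = T ∧ T = T
P ∨ (¬(¬(P ∨ Q) ∧ (U ∧ P)) ∧ S) = T ∨ T = T
¬(P ∨ (¬(¬(P ∨ Q) ∧ (U ∧ P)) ∧ S)) = ¬T = F
Q ∧ U = F ∧ T = F
¬(P ∨ (¬(¬(P ∨ Q) ∧ (U ∧ P)) ∧ S)) ∨ (Q ∧ U) = F ∨ F = F
¬(¬(P ∨ (¬(¬(P ∨ Q) ∧ (U ∧ P)) ∧ S)) ∨ (Q ∧ U)) = ¬F = T
Q ∨ P = F ∨ T = T
P ∧ Q = T ∧ F = F
P ∧ U = T ∧ T = T
¬(P ∧ U) = ¬T = F
(P ∧ Q) ∧ ¬(P ∧ U) = F ∧ F = F
¬((P ∧ Q) ∧ ¬(P ∧ U)) = ¬F = T
(Q ∨ P) ∧ ¬((P ∧ Q) ∧ ¬(P ∧ U)) = T ∧ T = T
¬((Q ∨ P) ∧ ¬((P ∧ Q) ∧ ¬(P ∧ U))) = ¬T = F
¬(¬(P ∨ (¬(¬(P ∨ Q) ∧ (U ∧ P)) ∧ S)) ∨ (Q ∧ U)) ∧ ¬((Q ∨ P) ∧ ¬((P ∧ Q) ∧ ¬(P ∧ U))) = T ∧ F = F
¬¬(S ∧ P) ∨ (¬(¬(P ∨ (¬(¬(P ∨ Q) ∧ (U ∧ P)) ∧ S)) ∨ (Q ∧ U)) ∧ ¬((Q ∨ P) ∧ ¬((P ∧ Q) ∧ ¬(P ∧ U)))) = T ∨ F = T

T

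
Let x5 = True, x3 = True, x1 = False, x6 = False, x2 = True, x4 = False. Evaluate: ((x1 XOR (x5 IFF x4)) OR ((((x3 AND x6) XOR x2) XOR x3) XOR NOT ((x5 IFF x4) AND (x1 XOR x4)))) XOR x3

Substituting x5=True, x3=True, x1=False, x6=False, x2=True, x4=False:
x5 IFF x4 = True IFF False = False
x1 XOR (x5 IFF x4) = False XOR False = False
x3 AND x6 = True AND False = False
(x3 AND x6) XOR x2 = False XOR True = True
((x3 AND x6) XOR x2) XOR x3 = True XOR True = False
x5 IFF x4 = True IFF False = False
x1 XOR x4 = False XOR False = False
(x5 IFF x4) AND (x1 XOR x4) = False AND False = False
NOT ((x5 IFF x4) AND (x1 XOR x4)) = NOT False = True
(((x3 AND x6) XOR x2) XOR x3) XOR NOT ((x5 IFF x4) AND (x1 XOR x4)) = False XOR True = True
(x1 XOR (x5 IFF x4)) OR ((((x3 AND x6) XOR x2) XOR x3) XOR NOT ((x5 IFF x4) AND (x1 XOR x4))) = False OR True = True
((x1 XOR (x5 IFF x4)) OR ((((x3 AND x6) XOR x2) XOR x3) XOR NOT ((x5 IFF x4) AND (x1 XOR x4)))) XOR x3 = True XOR True = False

False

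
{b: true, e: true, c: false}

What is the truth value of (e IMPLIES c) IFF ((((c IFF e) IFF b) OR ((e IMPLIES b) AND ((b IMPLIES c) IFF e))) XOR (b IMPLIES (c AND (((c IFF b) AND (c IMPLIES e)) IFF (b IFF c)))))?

true

e IMPLIES c = true IMPLIES false = false
c IFF e = false IFF true = false
(c IFF e) IFF b = false IFF true = false
e IMPLIES b = true IMPLIES true = true
b IMPLIES c = true IMPLIES false = false
(b IMPLIES c) IFF e = false IFF true = false
(e IMPLIES b) AND ((b IMPLIES c) IFF e) = true AND false = false
((c IFF e) IFF b) OR ((e IMPLIES b) AND ((b IMPLIES c) IFF e)) = false OR false = false
c IFF b = false IFF true = false
c IMPLIES e = false IMPLIES true = true
(c IFF b) AND (c IMPLIES e) = false AND true = false
b IFF c = true IFF false = false
((c IFF b) AND (c IMPLIES e)) IFF (b IFF c) = false IFF false = true
c AND (((c IFF b) AND (c IMPLIES e)) IFF (b IFF c)) = false AND true = false
b IMPLIES (c AND (((c IFF b) AND (c IMPLIES e)) IFF (b IFF c))) = true IMPLIES false = false
(((c IFF e) IFF b) OR ((e IMPLIES b) AND ((b IMPLIES c) IFF e))) XOR (b IMPLIES (c AND (((c IFF b) AND (c IMPLIES e)) IFF (b IFF c)))) = false XOR false = false
(e IMPLIES c) IFF ((((c IFF e) IFF b) OR ((e IMPLIES b) AND ((b IMPLIES c) IFF e))) XOR (b IMPLIES (c AND (((c IFF b) AND (c IMPLIES e)) IFF (b IFF c))))) = false IFF false = true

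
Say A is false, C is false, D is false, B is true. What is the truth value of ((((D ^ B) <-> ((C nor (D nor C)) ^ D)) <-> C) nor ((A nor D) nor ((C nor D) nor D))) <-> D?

T

Substituting A=F, C=F, D=F, B=T:
D ^ B = F ^ T = T
D nor C = F nor F = T
C nor (D nor C) = F nor T = F
(C nor (D nor C)) ^ D = F ^ F = F
(D ^ B) <-> ((C nor (D nor C)) ^ D) = T <-> F = F
((D ^ B) <-> ((C nor (D nor C)) ^ D)) <-> C = F <-> F = T
A nor D = F nor F = T
C nor D = F nor F = T
(C nor D) nor D = T nor F = F
(A nor D) nor ((C nor D) nor D) = T nor F = F
(((D ^ B) <-> ((C nor (D nor C)) ^ D)) <-> C) nor ((A nor D) nor ((C nor D) nor D)) = T nor F = F
((((D ^ B) <-> ((C nor (D nor C)) ^ D)) <-> C) nor ((A nor D) nor ((C nor D) nor D))) <-> D = F <-> F = T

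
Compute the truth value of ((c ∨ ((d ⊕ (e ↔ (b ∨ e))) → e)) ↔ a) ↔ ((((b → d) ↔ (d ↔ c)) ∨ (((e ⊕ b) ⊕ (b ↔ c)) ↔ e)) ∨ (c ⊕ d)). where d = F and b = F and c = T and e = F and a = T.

T

b ∨ e = F ∨ F = F
e ↔ (b ∨ e) = F ↔ F = T
d ⊕ (e ↔ (b ∨ e)) = F ⊕ T = T
(d ⊕ (e ↔ (b ∨ e))) → e = T → F = F
c ∨ ((d ⊕ (e ↔ (b ∨ e))) → e) = T ∨ F = T
(c ∨ ((d ⊕ (e ↔ (b ∨ e))) → e)) ↔ a = T ↔ T = T
b → d = F → F = T
d ↔ c = F ↔ T = F
(b → d) ↔ (d ↔ c) = T ↔ F = F
e ⊕ b = F ⊕ F = F
b ↔ c = F ↔ T = F
(e ⊕ b) ⊕ (b ↔ c) = F ⊕ F = F
((e ⊕ b) ⊕ (b ↔ c)) ↔ e = F ↔ F = T
((b → d) ↔ (d ↔ c)) ∨ (((e ⊕ b) ⊕ (b ↔ c)) ↔ e) = F ∨ T = T
c ⊕ d = T ⊕ F = T
(((b → d) ↔ (d ↔ c)) ∨ (((e ⊕ b) ⊕ (b ↔ c)) ↔ e)) ∨ (c ⊕ d) = T ∨ T = T
((c ∨ ((d ⊕ (e ↔ (b ∨ e))) → e)) ↔ a) ↔ ((((b → d) ↔ (d ↔ c)) ∨ (((e ⊕ b) ⊕ (b ↔ c)) ↔ e)) ∨ (c ⊕ d)) = T ↔ T = T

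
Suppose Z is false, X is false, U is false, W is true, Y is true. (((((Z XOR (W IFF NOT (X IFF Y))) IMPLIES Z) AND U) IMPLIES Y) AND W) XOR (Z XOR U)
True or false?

true

X IFF Y = false IFF true = false
NOT (X IFF Y) = NOT false = true
W IFF NOT (X IFF Y) = true IFF true = true
Z XOR (W IFF NOT (X IFF Y)) = false XOR true = true
(Z XOR (W IFF NOT (X IFF Y))) IMPLIES Z = true IMPLIES false = false
((Z XOR (W IFF NOT (X IFF Y))) IMPLIES Z) AND U = false AND false = false
(((Z XOR (W IFF NOT (X IFF Y))) IMPLIES Z) AND U) IMPLIES Y = false IMPLIES true = true
((((Z XOR (W IFF NOT (X IFF Y))) IMPLIES Z) AND U) IMPLIES Y) AND W = true AND true = true
Z XOR U = false XOR false = false
(((((Z XOR (W IFF NOT (X IFF Y))) IMPLIES Z) AND U) IMPLIES Y) AND W) XOR (Z XOR U) = true XOR false = true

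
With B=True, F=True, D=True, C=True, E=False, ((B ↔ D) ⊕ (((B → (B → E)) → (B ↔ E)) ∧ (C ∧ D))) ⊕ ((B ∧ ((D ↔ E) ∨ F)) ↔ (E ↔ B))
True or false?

False

B ↔ D = True ↔ True = True
B → E = True → False = False
B → (B → E) = True → False = False
B ↔ E = True ↔ False = False
(B → (B → E)) → (B ↔ E) = False → False = True
C ∧ D = True ∧ True = True
((B → (B → E)) → (B ↔ E)) ∧ (C ∧ D) = True ∧ True = True
(B ↔ D) ⊕ (((B → (B → E)) → (B ↔ E)) ∧ (C ∧ D)) = True ⊕ True = False
D ↔ E = True ↔ False = False
(D ↔ E) ∨ F = False ∨ True = True
B ∧ ((D ↔ E) ∨ F) = True ∧ True = True
E ↔ B = False ↔ True = False
(B ∧ ((D ↔ E) ∨ F)) ↔ (E ↔ B) = True ↔ False = False
((B ↔ D) ⊕ (((B → (B → E)) → (B ↔ E)) ∧ (C ∧ D))) ⊕ ((B ∧ ((D ↔ E) ∨ F)) ↔ (E ↔ B)) = False ⊕ False = False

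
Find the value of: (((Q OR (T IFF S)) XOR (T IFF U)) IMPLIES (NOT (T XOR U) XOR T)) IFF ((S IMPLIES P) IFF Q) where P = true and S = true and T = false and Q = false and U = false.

false

T IFF S = false IFF true = false
Q OR (T IFF S) = false OR false = false
T IFF U = false IFF false = true
(Q OR (T IFF S)) XOR (T IFF U) = false XOR true = true
T XOR U = false XOR false = false
NOT (T XOR U) = NOT false = true
NOT (T XOR U) XOR T = true XOR false = true
((Q OR (T IFF S)) XOR (T IFF U)) IMPLIES (NOT (T XOR U) XOR T) = true IMPLIES true = true
S IMPLIES P = true IMPLIES true = true
(S IMPLIES P) IFF Q = true IFF false = false
(((Q OR (T IFF S)) XOR (T IFF U)) IMPLIES (NOT (T XOR U) XOR T)) IFF ((S IMPLIES P) IFF Q) = true IFF false = false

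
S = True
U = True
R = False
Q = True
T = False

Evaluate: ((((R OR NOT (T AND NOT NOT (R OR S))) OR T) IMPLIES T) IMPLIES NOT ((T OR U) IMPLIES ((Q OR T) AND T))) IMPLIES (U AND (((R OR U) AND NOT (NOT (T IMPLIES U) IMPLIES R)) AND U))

R OR S = False OR True = True
NOT (R OR S) = NOT True = False
NOT NOT (R OR S) = NOT False = True
T AND NOT NOT (R OR S) = False AND True = False
NOT (T AND NOT NOT (R OR S)) = NOT False = True
R OR NOT (T AND NOT NOT (R OR S)) = False OR True = True
(R OR NOT (T AND NOT NOT (R OR S))) OR T = True OR False = True
((R OR NOT (T AND NOT NOT (R OR S))) OR T) IMPLIES T = True IMPLIES False = False
T OR U = False OR True = True
Q OR T = True OR False = True
(Q OR T) AND T = True AND False = False
(T OR U) IMPLIES ((Q OR T) AND T) = True IMPLIES False = False
NOT ((T OR U) IMPLIES ((Q OR T) AND T)) = NOT False = True
(((R OR NOT (T AND NOT NOT (R OR S))) OR T) IMPLIES T) IMPLIES NOT ((T OR U) IMPLIES ((Q OR T) AND T)) = False IMPLIES True = True
R OR U = False OR True = True
T IMPLIES U = False IMPLIES True = True
NOT (T IMPLIES U) = NOT True = False
NOT (T IMPLIES U) IMPLIES R = False IMPLIES False = True
NOT (NOT (T IMPLIES U) IMPLIES R) = NOT True = False
(R OR U) AND NOT (NOT (T IMPLIES U) IMPLIES R) = True AND False = False
((R OR U) AND NOT (NOT (T IMPLIES U) IMPLIES R)) AND U = False AND True = False
U AND (((R OR U) AND NOT (NOT (T IMPLIES U) IMPLIES R)) AND U) = True AND False = False
((((R OR NOT (T AND NOT NOT (R OR S))) OR T) IMPLIES T) IMPLIES NOT ((T OR U) IMPLIES ((Q OR T) AND T))) IMPLIES (U AND (((R OR U) AND NOT (NOT (T IMPLIES U) IMPLIES R)) AND U)) = True IMPLIES False = False

False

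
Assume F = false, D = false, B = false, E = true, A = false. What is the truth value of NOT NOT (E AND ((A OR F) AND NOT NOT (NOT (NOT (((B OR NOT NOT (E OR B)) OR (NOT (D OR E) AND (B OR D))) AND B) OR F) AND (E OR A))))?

Substituting F=false, D=false, B=false, E=true, A=false:
A OR F = false OR false = false
E OR B = true OR false = true
NOT (E OR B) = NOT true = false
NOT NOT (E OR B) = NOT false = true
B OR NOT NOT (E OR B) = false OR true = true
D OR E = false OR true = true
NOT (D OR E) = NOT true = false
B OR D = false OR false = false
NOT (D OR E) AND (B OR D) = false AND false = false
(B OR NOT NOT (E OR B)) OR (NOT (D OR E) AND (B OR D)) = true OR false = true
((B OR NOT NOT (E OR B)) OR (NOT (D OR E) AND (B OR D))) AND B = true AND false = false
NOT (((B OR NOT NOT (E OR B)) OR (NOT (D OR E) AND (B OR D))) AND B) = NOT false = true
NOT (((B OR NOT NOT (E OR B)) OR (NOT (D OR E) AND (B OR D))) AND B) OR F = true OR false = true
NOT (NOT (((B OR NOT NOT (E OR B)) OR (NOT (D OR E) AND (B OR D))) AND B) OR F) = NOT true = false
E OR A = true OR false = true
NOT (NOT (((B OR NOT NOT (E OR B)) OR (NOT (D OR E) AND (B OR D))) AND B) OR F) AND (E OR A) = false AND true = false
NOT (NOT (NOT (((B OR NOT NOT (E OR B)) OR (NOT (D OR E) AND (B OR D))) AND B) OR F) AND (E OR A)) = NOT false = true
NOT NOT (NOT (NOT (((B OR NOT NOT (E OR B)) OR (NOT (D OR E) AND (B OR D))) AND B) OR F) AND (E OR A)) = NOT true = false
(A OR F) AND NOT NOT (NOT (NOT (((B OR NOT NOT (E OR B)) OR (NOT (D OR E) AND (B OR D))) AND B) OR F) AND (E OR A)) = false AND false = false
E AND ((A OR F) AND NOT NOT (NOT (NOT (((B OR NOT NOT (E OR B)) OR (NOT (D OR E) AND (B OR D))) AND B) OR F) AND (E OR A))) = true AND false = false
NOT (E AND ((A OR F) AND NOT NOT (NOT (NOT (((B OR NOT NOT (E OR B)) OR (NOT (D OR E) AND (B OR D))) AND B) OR F) AND (E OR A)))) = NOT false = true
NOT NOT (E AND ((A OR F) AND NOT NOT (NOT (NOT (((B OR NOT NOT (E OR B)) OR (NOT (D OR E) AND (B OR D))) AND B) OR F) AND (E OR A)))) = NOT true = false

false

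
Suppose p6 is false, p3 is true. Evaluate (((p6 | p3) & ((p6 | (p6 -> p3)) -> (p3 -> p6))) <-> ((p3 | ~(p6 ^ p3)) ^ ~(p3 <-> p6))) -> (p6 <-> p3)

Substituting p6=False, p3=True:
p6 | p3 = False | True = True
p6 -> p3 = False -> True = True
p6 | (p6 -> p3) = False | True = True
p3 -> p6 = True -> False = False
(p6 | (p6 -> p3)) -> (p3 -> p6) = True -> False = False
(p6 | p3) & ((p6 | (p6 -> p3)) -> (p3 -> p6)) = True & False = False
p6 ^ p3 = False ^ True = True
~(p6 ^ p3) = ~True = False
p3 | ~(p6 ^ p3) = True | False = True
p3 <-> p6 = True <-> False = False
~(p3 <-> p6) = ~False = True
(p3 | ~(p6 ^ p3)) ^ ~(p3 <-> p6) = True ^ True = False
((p6 | p3) & ((p6 | (p6 -> p3)) -> (p3 -> p6))) <-> ((p3 | ~(p6 ^ p3)) ^ ~(p3 <-> p6)) = False <-> False = True
p6 <-> p3 = False <-> True = False
(((p6 | p3) & ((p6 | (p6 -> p3)) -> (p3 -> p6))) <-> ((p3 | ~(p6 ^ p3)) ^ ~(p3 <-> p6))) -> (p6 <-> p3) = True -> False = False

False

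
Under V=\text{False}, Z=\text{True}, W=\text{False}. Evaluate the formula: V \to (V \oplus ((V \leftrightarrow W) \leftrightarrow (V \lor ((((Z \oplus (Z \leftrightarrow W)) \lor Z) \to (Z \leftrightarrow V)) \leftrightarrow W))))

V \leftrightarrow W = \text{False} \leftrightarrow \text{False} = \text{True}
Z \leftrightarrow W = \text{True} \leftrightarrow \text{False} = \text{False}
Z \oplus (Z \leftrightarrow W) = \text{True} \oplus \text{False} = \text{True}
(Z \oplus (Z \leftrightarrow W)) \lor Z = \text{True} \lor \text{True} = \text{True}
Z \leftrightarrow V = \text{True} \leftrightarrow \text{False} = \text{False}
((Z \oplus (Z \leftrightarrow W)) \lor Z) \to (Z \leftrightarrow V) = \text{True} \to \text{False} = \text{False}
(((Z \oplus (Z \leftrightarrow W)) \lor Z) \to (Z \leftrightarrow V)) \leftrightarrow W = \text{False} \leftrightarrow \text{False} = \text{True}
V \lor ((((Z \oplus (Z \leftrightarrow W)) \lor Z) \to (Z \leftrightarrow V)) \leftrightarrow W) = \text{False} \lor \text{True} = \text{True}
(V \leftrightarrow W) \leftrightarrow (V \lor ((((Z \oplus (Z \leftrightarrow W)) \lor Z) \to (Z \leftrightarrow V)) \leftrightarrow W)) = \text{True} \leftrightarrow \text{True} = \text{True}
V \oplus ((V \leftrightarrow W) \leftrightarrow (V \lor ((((Z \oplus (Z \leftrightarrow W)) \lor Z) \to (Z \leftrightarrow V)) \leftrightarrow W))) = \text{False} \oplus \text{True} = \text{True}
V \to (V \oplus ((V \leftrightarrow W) \leftrightarrow (V \lor ((((Z \oplus (Z \leftrightarrow W)) \lor Z) \to (Z \leftrightarrow V)) \leftrightarrow W)))) = \text{False} \to \text{True} = \text{True}

\text{True}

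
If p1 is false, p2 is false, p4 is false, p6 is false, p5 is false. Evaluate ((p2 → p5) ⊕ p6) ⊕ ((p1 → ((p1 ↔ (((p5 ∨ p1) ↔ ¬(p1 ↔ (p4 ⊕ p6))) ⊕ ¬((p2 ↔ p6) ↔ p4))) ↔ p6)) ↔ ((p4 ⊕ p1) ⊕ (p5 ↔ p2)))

p2 → p5 = F → F = T
(p2 → p5) ⊕ p6 = T ⊕ F = T
p5 ∨ p1 = F ∨ F = F
p4 ⊕ p6 = F ⊕ F = F
p1 ↔ (p4 ⊕ p6) = F ↔ F = T
¬(p1 ↔ (p4 ⊕ p6)) = ¬T = F
(p5 ∨ p1) ↔ ¬(p1 ↔ (p4 ⊕ p6)) = F ↔ F = T
p2 ↔ p6 = F ↔ F = T
(p2 ↔ p6) ↔ p4 = T ↔ F = F
¬((p2 ↔ p6) ↔ p4) = ¬F = T
((p5 ∨ p1) ↔ ¬(p1 ↔ (p4 ⊕ p6))) ⊕ ¬((p2 ↔ p6) ↔ p4) = T ⊕ T = F
p1 ↔ (((p5 ∨ p1) ↔ ¬(p1 ↔ (p4 ⊕ p6))) ⊕ ¬((p2 ↔ p6) ↔ p4)) = F ↔ F = T
(p1 ↔ (((p5 ∨ p1) ↔ ¬(p1 ↔ (p4 ⊕ p6))) ⊕ ¬((p2 ↔ p6) ↔ p4))) ↔ p6 = T ↔ F = F
p1 → ((p1 ↔ (((p5 ∨ p1) ↔ ¬(p1 ↔ (p4 ⊕ p6))) ⊕ ¬((p2 ↔ p6) ↔ p4))) ↔ p6) = F → F = T
p4 ⊕ p1 = F ⊕ F = F
p5 ↔ p2 = F ↔ F = T
(p4 ⊕ p1) ⊕ (p5 ↔ p2) = F ⊕ T = T
(p1 → ((p1 ↔ (((p5 ∨ p1) ↔ ¬(p1 ↔ (p4 ⊕ p6))) ⊕ ¬((p2 ↔ p6) ↔ p4))) ↔ p6)) ↔ ((p4 ⊕ p1) ⊕ (p5 ↔ p2)) = T ↔ T = T
((p2 → p5) ⊕ p6) ⊕ ((p1 → ((p1 ↔ (((p5 ∨ p1) ↔ ¬(p1 ↔ (p4 ⊕ p6))) ⊕ ¬((p2 ↔ p6) ↔ p4))) ↔ p6)) ↔ ((p4 ⊕ p1) ⊕ (p5 ↔ p2))) = T ⊕ T = F

F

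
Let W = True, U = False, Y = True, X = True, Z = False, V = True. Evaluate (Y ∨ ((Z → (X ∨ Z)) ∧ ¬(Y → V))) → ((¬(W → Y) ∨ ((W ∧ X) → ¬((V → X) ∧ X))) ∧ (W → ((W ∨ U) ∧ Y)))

False

Substituting W=True, U=False, Y=True, X=True, Z=False, V=True:
X ∨ Z = True ∨ False = True
Z → (X ∨ Z) = False → True = True
Y → V = True → True = True
¬(Y → V) = ¬True = False
(Z → (X ∨ Z)) ∧ ¬(Y → V) = True ∧ False = False
Y ∨ ((Z → (X ∨ Z)) ∧ ¬(Y → V)) = True ∨ False = True
W → Y = True → True = True
¬(W → Y) = ¬True = False
W ∧ X = True ∧ True = True
V → X = True → True = True
(V → X) ∧ X = True ∧ True = True
¬((V → X) ∧ X) = ¬True = False
(W ∧ X) → ¬((V → X) ∧ X) = True → False = False
¬(W → Y) ∨ ((W ∧ X) → ¬((V → X) ∧ X)) = False ∨ False = False
W ∨ U = True ∨ False = True
(W ∨ U) ∧ Y = True ∧ True = True
W → ((W ∨ U) ∧ Y) = True → True = True
(¬(W → Y) ∨ ((W ∧ X) → ¬((V → X) ∧ X))) ∧ (W → ((W ∨ U) ∧ Y)) = False ∧ True = False
(Y ∨ ((Z → (X ∨ Z)) ∧ ¬(Y → V))) → ((¬(W → Y) ∨ ((W ∧ X) → ¬((V → X) ∧ X))) ∧ (W → ((W ∨ U) ∧ Y))) = True → False = False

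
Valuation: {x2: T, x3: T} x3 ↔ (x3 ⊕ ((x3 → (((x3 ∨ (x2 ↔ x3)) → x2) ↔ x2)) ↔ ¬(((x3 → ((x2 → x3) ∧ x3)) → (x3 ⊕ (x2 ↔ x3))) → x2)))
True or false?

T

Substituting x2=T, x3=T:
x2 ↔ x3 = T ↔ T = T
x3 ∨ (x2 ↔ x3) = T ∨ T = T
(x3 ∨ (x2 ↔ x3)) → x2 = T → T = T
((x3 ∨ (x2 ↔ x3)) → x2) ↔ x2 = T ↔ T = T
x3 → (((x3 ∨ (x2 ↔ x3)) → x2) ↔ x2) = T → T = T
x2 → x3 = T → T = T
(x2 → x3) ∧ x3 = T ∧ T = T
x3 → ((x2 → x3) ∧ x3) = T → T = T
x2 ↔ x3 = T ↔ T = T
x3 ⊕ (x2 ↔ x3) = T ⊕ T = F
(x3 → ((x2 → x3) ∧ x3)) → (x3 ⊕ (x2 ↔ x3)) = T → F = F
((x3 → ((x2 → x3) ∧ x3)) → (x3 ⊕ (x2 ↔ x3))) → x2 = F → T = T
¬(((x3 → ((x2 → x3) ∧ x3)) → (x3 ⊕ (x2 ↔ x3))) → x2) = ¬T = F
(x3 → (((x3 ∨ (x2 ↔ x3)) → x2) ↔ x2)) ↔ ¬(((x3 → ((x2 → x3) ∧ x3)) → (x3 ⊕ (x2 ↔ x3))) → x2) = T ↔ F = F
x3 ⊕ ((x3 → (((x3 ∨ (x2 ↔ x3)) → x2) ↔ x2)) ↔ ¬(((x3 → ((x2 → x3) ∧ x3)) → (x3 ⊕ (x2 ↔ x3))) → x2)) = T ⊕ F = T
x3 ↔ (x3 ⊕ ((x3 → (((x3 ∨ (x2 ↔ x3)) → x2) ↔ x2)) ↔ ¬(((x3 → ((x2 → x3) ∧ x3)) → (x3 ⊕ (x2 ↔ x3))) → x2))) = T ↔ T = T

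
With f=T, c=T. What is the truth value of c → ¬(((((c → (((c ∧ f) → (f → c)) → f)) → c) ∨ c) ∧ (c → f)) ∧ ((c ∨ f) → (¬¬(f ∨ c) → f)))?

c ∧ f = T ∧ T = T
f → c = T → T = T
(c ∧ f) → (f → c) = T → T = T
((c ∧ f) → (f → c)) → f = T → T = T
c → (((c ∧ f) → (f → c)) → f) = T → T = T
(c → (((c ∧ f) → (f → c)) → f)) → c = T → T = T
((c → (((c ∧ f) → (f → c)) → f)) → c) ∨ c = T ∨ T = T
c → f = T → T = T
(((c → (((c ∧ f) → (f → c)) → f)) → c) ∨ c) ∧ (c → f) = T ∧ T = T
c ∨ f = T ∨ T = T
f ∨ c = T ∨ T = T
¬(f ∨ c) = ¬T = F
¬¬(f ∨ c) = ¬F = T
¬¬(f ∨ c) → f = T → T = T
(c ∨ f) → (¬¬(f ∨ c) → f) = T → T = T
((((c → (((c ∧ f) → (f → c)) → f)) → c) ∨ c) ∧ (c → f)) ∧ ((c ∨ f) → (¬¬(f ∨ c) → f)) = T ∧ T = T
¬(((((c → (((c ∧ f) → (f → c)) → f)) → c) ∨ c) ∧ (c → f)) ∧ ((c ∨ f) → (¬¬(f ∨ c) → f))) = ¬T = F
c → ¬(((((c → (((c ∧ f) → (f → c)) → f)) → c) ∨ c) ∧ (c → f)) ∧ ((c ∨ f) → (¬¬(f ∨ c) → f))) = T → F = F

F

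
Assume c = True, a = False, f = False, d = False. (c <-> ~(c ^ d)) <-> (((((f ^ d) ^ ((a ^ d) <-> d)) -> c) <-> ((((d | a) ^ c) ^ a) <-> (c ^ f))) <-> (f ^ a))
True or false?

c ^ d = True ^ False = True
~(c ^ d) = ~True = False
c <-> ~(c ^ d) = True <-> False = False
f ^ d = False ^ False = False
a ^ d = False ^ False = False
(a ^ d) <-> d = False <-> False = True
(f ^ d) ^ ((a ^ d) <-> d) = False ^ True = True
((f ^ d) ^ ((a ^ d) <-> d)) -> c = True -> True = True
d | a = False | False = False
(d | a) ^ c = False ^ True = True
((d | a) ^ c) ^ a = True ^ False = True
c ^ f = True ^ False = True
(((d | a) ^ c) ^ a) <-> (c ^ f) = True <-> True = True
(((f ^ d) ^ ((a ^ d) <-> d)) -> c) <-> ((((d | a) ^ c) ^ a) <-> (c ^ f)) = True <-> True = True
f ^ a = False ^ False = False
((((f ^ d) ^ ((a ^ d) <-> d)) -> c) <-> ((((d | a) ^ c) ^ a) <-> (c ^ f))) <-> (f ^ a) = True <-> False = False
(c <-> ~(c ^ d)) <-> (((((f ^ d) ^ ((a ^ d) <-> d)) -> c) <-> ((((d | a) ^ c) ^ a) <-> (c ^ f))) <-> (f ^ a)) = False <-> False = True

True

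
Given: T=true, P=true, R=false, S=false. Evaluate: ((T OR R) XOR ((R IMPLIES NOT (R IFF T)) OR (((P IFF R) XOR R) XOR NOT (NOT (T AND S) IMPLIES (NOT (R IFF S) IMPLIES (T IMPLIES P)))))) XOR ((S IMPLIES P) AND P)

true

T OR R = true OR false = true
R IFF T = false IFF true = false
NOT (R IFF T) = NOT false = true
R IMPLIES NOT (R IFF T) = false IMPLIES true = true
P IFF R = true IFF false = false
(P IFF R) XOR R = false XOR false = false
T AND S = true AND false = false
NOT (T AND S) = NOT false = true
R IFF S = false IFF false = true
NOT (R IFF S) = NOT true = false
T IMPLIES P = true IMPLIES true = true
NOT (R IFF S) IMPLIES (T IMPLIES P) = false IMPLIES true = true
NOT (T AND S) IMPLIES (NOT (R IFF S) IMPLIES (T IMPLIES P)) = true IMPLIES true = true
NOT (NOT (T AND S) IMPLIES (NOT (R IFF S) IMPLIES (T IMPLIES P))) = NOT true = false
((P IFF R) XOR R) XOR NOT (NOT (T AND S) IMPLIES (NOT (R IFF S) IMPLIES (T IMPLIES P))) = false XOR false = false
(R IMPLIES NOT (R IFF T)) OR (((P IFF R) XOR R) XOR NOT (NOT (T AND S) IMPLIES (NOT (R IFF S) IMPLIES (T IMPLIES P)))) = true OR false = true
(T OR R) XOR ((R IMPLIES NOT (R IFF T)) OR (((P IFF R) XOR R) XOR NOT (NOT (T AND S) IMPLIES (NOT (R IFF S) IMPLIES (T IMPLIES P))))) = true XOR true = false
S IMPLIES P = false IMPLIES true = true
(S IMPLIES P) AND P = true AND true = true
((T OR R) XOR ((R IMPLIES NOT (R IFF T)) OR (((P IFF R) XOR R) XOR NOT (NOT (T AND S) IMPLIES (NOT (R IFF S) IMPLIES (T IMPLIES P)))))) XOR ((S IMPLIES P) AND P) = false XOR true = true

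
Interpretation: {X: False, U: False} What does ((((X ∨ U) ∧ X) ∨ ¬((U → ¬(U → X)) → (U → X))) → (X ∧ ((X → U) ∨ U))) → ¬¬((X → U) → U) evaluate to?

False

X ∨ U = False ∨ False = False
(X ∨ U) ∧ X = False ∧ False = False
U → X = False → False = True
¬(U → X) = ¬True = False
U → ¬(U → X) = False → False = True
U → X = False → False = True
(U → ¬(U → X)) → (U → X) = True → True = True
¬((U → ¬(U → X)) → (U → X)) = ¬True = False
((X ∨ U) ∧ X) ∨ ¬((U → ¬(U → X)) → (U → X)) = False ∨ False = False
X → U = False → False = True
(X → U) ∨ U = True ∨ False = True
X ∧ ((X → U) ∨ U) = False ∧ True = False
(((X ∨ U) ∧ X) ∨ ¬((U → ¬(U → X)) → (U → X))) → (X ∧ ((X → U) ∨ U)) = False → False = True
X → U = False → False = True
(X → U) → U = True → False = False
¬((X → U) → U) = ¬False = True
¬¬((X → U) → U) = ¬True = False
((((X ∨ U) ∧ X) ∨ ¬((U → ¬(U → X)) → (U → X))) → (X ∧ ((X → U) ∨ U))) → ¬¬((X → U) → U) = True → False = False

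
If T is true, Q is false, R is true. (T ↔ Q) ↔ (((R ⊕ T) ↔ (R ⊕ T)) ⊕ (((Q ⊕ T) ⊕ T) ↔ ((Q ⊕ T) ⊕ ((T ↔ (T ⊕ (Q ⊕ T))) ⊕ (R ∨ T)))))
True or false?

T ↔ Q = True ↔ False = False
R ⊕ T = True ⊕ True = False
R ⊕ T = True ⊕ True = False
(R ⊕ T) ↔ (R ⊕ T) = False ↔ False = True
Q ⊕ T = False ⊕ True = True
(Q ⊕ T) ⊕ T = True ⊕ True = False
Q ⊕ T = False ⊕ True = True
Q ⊕ T = False ⊕ True = True
T ⊕ (Q ⊕ T) = True ⊕ True = False
T ↔ (T ⊕ (Q ⊕ T)) = True ↔ False = False
R ∨ T = True ∨ True = True
(T ↔ (T ⊕ (Q ⊕ T))) ⊕ (R ∨ T) = False ⊕ True = True
(Q ⊕ T) ⊕ ((T ↔ (T ⊕ (Q ⊕ T))) ⊕ (R ∨ T)) = True ⊕ True = False
((Q ⊕ T) ⊕ T) ↔ ((Q ⊕ T) ⊕ ((T ↔ (T ⊕ (Q ⊕ T))) ⊕ (R ∨ T))) = False ↔ False = True
((R ⊕ T) ↔ (R ⊕ T)) ⊕ (((Q ⊕ T) ⊕ T) ↔ ((Q ⊕ T) ⊕ ((T ↔ (T ⊕ (Q ⊕ T))) ⊕ (R ∨ T)))) = True ⊕ True = False
(T ↔ Q) ↔ (((R ⊕ T) ↔ (R ⊕ T)) ⊕ (((Q ⊕ T) ⊕ T) ↔ ((Q ⊕ T) ⊕ ((T ↔ (T ⊕ (Q ⊕ T))) ⊕ (R ∨ T))))) = False ↔ False = True

True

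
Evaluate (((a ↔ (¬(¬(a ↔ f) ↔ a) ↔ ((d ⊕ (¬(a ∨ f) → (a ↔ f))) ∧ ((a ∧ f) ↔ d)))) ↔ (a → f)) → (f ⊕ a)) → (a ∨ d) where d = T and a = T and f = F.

a ↔ f = T ↔ F = F
¬(a ↔ f) = ¬F = T
¬(a ↔ f) ↔ a = T ↔ T = T
¬(¬(a ↔ f) ↔ a) = ¬T = F
a ∨ f = T ∨ F = T
¬(a ∨ f) = ¬T = F
a ↔ f = T ↔ F = F
¬(a ∨ f) → (a ↔ f) = F → F = T
d ⊕ (¬(a ∨ f) → (a ↔ f)) = T ⊕ T = F
a ∧ f = T ∧ F = F
(a ∧ f) ↔ d = F ↔ T = F
(d ⊕ (¬(a ∨ f) → (a ↔ f))) ∧ ((a ∧ f) ↔ d) = F ∧ F = F
¬(¬(a ↔ f) ↔ a) ↔ ((d ⊕ (¬(a ∨ f) → (a ↔ f))) ∧ ((a ∧ f) ↔ d)) = F ↔ F = T
a ↔ (¬(¬(a ↔ f) ↔ a) ↔ ((d ⊕ (¬(a ∨ f) → (a ↔ f))) ∧ ((a ∧ f) ↔ d))) = T ↔ T = T
a → f = T → F = F
(a ↔ (¬(¬(a ↔ f) ↔ a) ↔ ((d ⊕ (¬(a ∨ f) → (a ↔ f))) ∧ ((a ∧ f) ↔ d)))) ↔ (a → f) = T ↔ F = F
f ⊕ a = F ⊕ T = T
((a ↔ (¬(¬(a ↔ f) ↔ a) ↔ ((d ⊕ (¬(a ∨ f) → (a ↔ f))) ∧ ((a ∧ f) ↔ d)))) ↔ (a → f)) → (f ⊕ a) = F → T = T
a ∨ d = T ∨ T = T
(((a ↔ (¬(¬(a ↔ f) ↔ a) ↔ ((d ⊕ (¬(a ∨ f) → (a ↔ f))) ∧ ((a ∧ f) ↔ d)))) ↔ (a → f)) → (f ⊕ a)) → (a ∨ d) = T → T = T

T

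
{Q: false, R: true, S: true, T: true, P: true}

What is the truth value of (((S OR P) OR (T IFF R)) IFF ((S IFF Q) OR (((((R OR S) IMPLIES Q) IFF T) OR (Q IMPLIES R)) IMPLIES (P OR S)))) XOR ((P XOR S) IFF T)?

Substituting Q=false, R=true, S=true, T=true, P=true:
S OR P = true OR true = true
T IFF R = true IFF true = true
(S OR P) OR (T IFF R) = true OR true = true
S IFF Q = true IFF false = false
R OR S = true OR true = true
(R OR S) IMPLIES Q = true IMPLIES false = false
((R OR S) IMPLIES Q) IFF T = false IFF true = false
Q IMPLIES R = false IMPLIES true = true
(((R OR S) IMPLIES Q) IFF T) OR (Q IMPLIES R) = false OR true = true
P OR S = true OR true = true
((((R OR S) IMPLIES Q) IFF T) OR (Q IMPLIES R)) IMPLIES (P OR S) = true IMPLIES true = true
(S IFF Q) OR (((((R OR S) IMPLIES Q) IFF T) OR (Q IMPLIES R)) IMPLIES (P OR S)) = false OR true = true
((S OR P) OR (T IFF R)) IFF ((S IFF Q) OR (((((R OR S) IMPLIES Q) IFF T) OR (Q IMPLIES R)) IMPLIES (P OR S))) = true IFF true = true
P XOR S = true XOR true = false
(P XOR S) IFF T = false IFF true = false
(((S OR P) OR (T IFF R)) IFF ((S IFF Q) OR (((((R OR S) IMPLIES Q) IFF T) OR (Q IMPLIES R)) IMPLIES (P OR S)))) XOR ((P XOR S) IFF T) = true XOR false = true

true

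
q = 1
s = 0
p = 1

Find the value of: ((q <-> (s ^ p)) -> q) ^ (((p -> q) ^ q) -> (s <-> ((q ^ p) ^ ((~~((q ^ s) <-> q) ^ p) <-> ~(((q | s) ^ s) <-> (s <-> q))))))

0

s ^ p = 0 ^ 1 = 1
q <-> (s ^ p) = 1 <-> 1 = 1
(q <-> (s ^ p)) -> q = 1 -> 1 = 1
p -> q = 1 -> 1 = 1
(p -> q) ^ q = 1 ^ 1 = 0
q ^ p = 1 ^ 1 = 0
q ^ s = 1 ^ 0 = 1
(q ^ s) <-> q = 1 <-> 1 = 1
~((q ^ s) <-> q) = ~1 = 0
~~((q ^ s) <-> q) = ~0 = 1
~~((q ^ s) <-> q) ^ p = 1 ^ 1 = 0
q | s = 1 | 0 = 1
(q | s) ^ s = 1 ^ 0 = 1
s <-> q = 0 <-> 1 = 0
((q | s) ^ s) <-> (s <-> q) = 1 <-> 0 = 0
~(((q | s) ^ s) <-> (s <-> q)) = ~0 = 1
(~~((q ^ s) <-> q) ^ p) <-> ~(((q | s) ^ s) <-> (s <-> q)) = 0 <-> 1 = 0
(q ^ p) ^ ((~~((q ^ s) <-> q) ^ p) <-> ~(((q | s) ^ s) <-> (s <-> q))) = 0 ^ 0 = 0
s <-> ((q ^ p) ^ ((~~((q ^ s) <-> q) ^ p) <-> ~(((q | s) ^ s) <-> (s <-> q)))) = 0 <-> 0 = 1
((p -> q) ^ q) -> (s <-> ((q ^ p) ^ ((~~((q ^ s) <-> q) ^ p) <-> ~(((q | s) ^ s) <-> (s <-> q))))) = 0 -> 1 = 1
((q <-> (s ^ p)) -> q) ^ (((p -> q) ^ q) -> (s <-> ((q ^ p) ^ ((~~((q ^ s) <-> q) ^ p) <-> ~(((q | s) ^ s) <-> (s <-> q)))))) = 1 ^ 1 = 0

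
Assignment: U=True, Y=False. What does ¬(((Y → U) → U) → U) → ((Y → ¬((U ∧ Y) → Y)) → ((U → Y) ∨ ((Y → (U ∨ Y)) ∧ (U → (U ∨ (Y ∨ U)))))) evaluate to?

True

Y → U = False → True = True
(Y → U) → U = True → True = True
((Y → U) → U) → U = True → True = True
¬(((Y → U) → U) → U) = ¬True = False
U ∧ Y = True ∧ False = False
(U ∧ Y) → Y = False → False = True
¬((U ∧ Y) → Y) = ¬True = False
Y → ¬((U ∧ Y) → Y) = False → False = True
U → Y = True → False = False
U ∨ Y = True ∨ False = True
Y → (U ∨ Y) = False → True = True
Y ∨ U = False ∨ True = True
U ∨ (Y ∨ U) = True ∨ True = True
U → (U ∨ (Y ∨ U)) = True → True = True
(Y → (U ∨ Y)) ∧ (U → (U ∨ (Y ∨ U))) = True ∧ True = True
(U → Y) ∨ ((Y → (U ∨ Y)) ∧ (U → (U ∨ (Y ∨ U)))) = False ∨ True = True
(Y → ¬((U ∧ Y) → Y)) → ((U → Y) ∨ ((Y → (U ∨ Y)) ∧ (U → (U ∨ (Y ∨ U))))) = True → True = True
¬(((Y → U) → U) → U) → ((Y → ¬((U ∧ Y) → Y)) → ((U → Y) ∨ ((Y → (U ∨ Y)) ∧ (U → (U ∨ (Y ∨ U)))))) = False → True = True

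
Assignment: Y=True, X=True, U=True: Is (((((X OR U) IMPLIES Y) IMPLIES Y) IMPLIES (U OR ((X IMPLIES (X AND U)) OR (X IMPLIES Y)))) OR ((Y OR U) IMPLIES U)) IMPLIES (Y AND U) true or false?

True

X OR U = True OR True = True
(X OR U) IMPLIES Y = True IMPLIES True = True
((X OR U) IMPLIES Y) IMPLIES Y = True IMPLIES True = True
X AND U = True AND True = True
X IMPLIES (X AND U) = True IMPLIES True = True
X IMPLIES Y = True IMPLIES True = True
(X IMPLIES (X AND U)) OR (X IMPLIES Y) = True OR True = True
U OR ((X IMPLIES (X AND U)) OR (X IMPLIES Y)) = True OR True = True
(((X OR U) IMPLIES Y) IMPLIES Y) IMPLIES (U OR ((X IMPLIES (X AND U)) OR (X IMPLIES Y))) = True IMPLIES True = True
Y OR U = True OR True = True
(Y OR U) IMPLIES U = True IMPLIES True = True
((((X OR U) IMPLIES Y) IMPLIES Y) IMPLIES (U OR ((X IMPLIES (X AND U)) OR (X IMPLIES Y)))) OR ((Y OR U) IMPLIES U) = True OR True = True
Y AND U = True AND True = True
(((((X OR U) IMPLIES Y) IMPLIES Y) IMPLIES (U OR ((X IMPLIES (X AND U)) OR (X IMPLIES Y)))) OR ((Y OR U) IMPLIES U)) IMPLIES (Y AND U) = True IMPLIES True = True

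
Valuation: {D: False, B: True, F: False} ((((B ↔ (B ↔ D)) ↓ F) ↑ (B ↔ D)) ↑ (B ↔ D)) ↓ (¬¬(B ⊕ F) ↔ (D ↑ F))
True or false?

B ↔ D = True ↔ False = False
B ↔ (B ↔ D) = True ↔ False = False
(B ↔ (B ↔ D)) ↓ F = False ↓ False = True
B ↔ D = True ↔ False = False
((B ↔ (B ↔ D)) ↓ F) ↑ (B ↔ D) = True ↑ False = True
B ↔ D = True ↔ False = False
(((B ↔ (B ↔ D)) ↓ F) ↑ (B ↔ D)) ↑ (B ↔ D) = True ↑ False = True
B ⊕ F = True ⊕ False = True
¬(B ⊕ F) = ¬True = False
¬¬(B ⊕ F) = ¬False = True
D ↑ F = False ↑ False = True
¬¬(B ⊕ F) ↔ (D ↑ F) = True ↔ True = True
((((B ↔ (B ↔ D)) ↓ F) ↑ (B ↔ D)) ↑ (B ↔ D)) ↓ (¬¬(B ⊕ F) ↔ (D ↑ F)) = True ↓ True = False

False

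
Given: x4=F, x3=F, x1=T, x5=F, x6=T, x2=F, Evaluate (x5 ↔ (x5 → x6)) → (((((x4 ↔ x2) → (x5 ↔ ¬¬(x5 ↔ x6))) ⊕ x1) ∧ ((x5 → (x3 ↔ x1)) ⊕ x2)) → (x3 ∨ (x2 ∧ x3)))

T

x5 → x6 = F → T = T
x5 ↔ (x5 → x6) = F ↔ T = F
x4 ↔ x2 = F ↔ F = T
x5 ↔ x6 = F ↔ T = F
¬(x5 ↔ x6) = ¬F = T
¬¬(x5 ↔ x6) = ¬T = F
x5 ↔ ¬¬(x5 ↔ x6) = F ↔ F = T
(x4 ↔ x2) → (x5 ↔ ¬¬(x5 ↔ x6)) = T → T = T
((x4 ↔ x2) → (x5 ↔ ¬¬(x5 ↔ x6))) ⊕ x1 = T ⊕ T = F
x3 ↔ x1 = F ↔ T = F
x5 → (x3 ↔ x1) = F → F = T
(x5 → (x3 ↔ x1)) ⊕ x2 = T ⊕ F = T
(((x4 ↔ x2) → (x5 ↔ ¬¬(x5 ↔ x6))) ⊕ x1) ∧ ((x5 → (x3 ↔ x1)) ⊕ x2) = F ∧ T = F
x2 ∧ x3 = F ∧ F = F
x3 ∨ (x2 ∧ x3) = F ∨ F = F
((((x4 ↔ x2) → (x5 ↔ ¬¬(x5 ↔ x6))) ⊕ x1) ∧ ((x5 → (x3 ↔ x1)) ⊕ x2)) → (x3 ∨ (x2 ∧ x3)) = F → F = T
(x5 ↔ (x5 → x6)) → (((((x4 ↔ x2) → (x5 ↔ ¬¬(x5 ↔ x6))) ⊕ x1) ∧ ((x5 → (x3 ↔ x1)) ⊕ x2)) → (x3 ∨ (x2 ∧ x3))) = F → T = T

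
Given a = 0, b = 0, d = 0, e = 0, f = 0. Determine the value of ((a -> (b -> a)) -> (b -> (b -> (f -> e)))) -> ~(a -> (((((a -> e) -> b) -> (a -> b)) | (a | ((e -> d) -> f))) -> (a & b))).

0

b -> a = 0 -> 0 = 1
a -> (b -> a) = 0 -> 1 = 1
f -> e = 0 -> 0 = 1
b -> (f -> e) = 0 -> 1 = 1
b -> (b -> (f -> e)) = 0 -> 1 = 1
(a -> (b -> a)) -> (b -> (b -> (f -> e))) = 1 -> 1 = 1
a -> e = 0 -> 0 = 1
(a -> e) -> b = 1 -> 0 = 0
a -> b = 0 -> 0 = 1
((a -> e) -> b) -> (a -> b) = 0 -> 1 = 1
e -> d = 0 -> 0 = 1
(e -> d) -> f = 1 -> 0 = 0
a | ((e -> d) -> f) = 0 | 0 = 0
(((a -> e) -> b) -> (a -> b)) | (a | ((e -> d) -> f)) = 1 | 0 = 1
a & b = 0 & 0 = 0
((((a -> e) -> b) -> (a -> b)) | (a | ((e -> d) -> f))) -> (a & b) = 1 -> 0 = 0
a -> (((((a -> e) -> b) -> (a -> b)) | (a | ((e -> d) -> f))) -> (a & b)) = 0 -> 0 = 1
~(a -> (((((a -> e) -> b) -> (a -> b)) | (a | ((e -> d) -> f))) -> (a & b))) = ~1 = 0
((a -> (b -> a)) -> (b -> (b -> (f -> e)))) -> ~(a -> (((((a -> e) -> b) -> (a -> b)) | (a | ((e -> d) -> f))) -> (a & b))) = 1 -> 0 = 0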